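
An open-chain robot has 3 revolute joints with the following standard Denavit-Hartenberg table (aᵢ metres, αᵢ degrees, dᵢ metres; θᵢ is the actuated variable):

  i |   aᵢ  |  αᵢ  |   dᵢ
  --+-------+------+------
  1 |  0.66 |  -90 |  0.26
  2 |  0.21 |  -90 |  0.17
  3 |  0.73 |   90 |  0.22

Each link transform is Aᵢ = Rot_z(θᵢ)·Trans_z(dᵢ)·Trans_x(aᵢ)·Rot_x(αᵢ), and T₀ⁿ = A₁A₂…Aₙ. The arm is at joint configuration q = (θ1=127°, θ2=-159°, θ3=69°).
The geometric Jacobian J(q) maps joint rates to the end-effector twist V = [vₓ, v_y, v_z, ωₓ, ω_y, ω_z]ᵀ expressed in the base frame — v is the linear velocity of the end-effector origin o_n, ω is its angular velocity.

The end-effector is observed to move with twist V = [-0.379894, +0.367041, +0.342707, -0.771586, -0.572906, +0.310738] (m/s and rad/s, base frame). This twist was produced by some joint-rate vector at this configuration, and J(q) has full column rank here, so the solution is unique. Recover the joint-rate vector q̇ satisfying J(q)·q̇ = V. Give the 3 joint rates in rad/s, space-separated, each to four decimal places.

0.2930 0.9610 0.0190

o_n = [0.2288, 0.5463, 0.6344]
J₁: ẑ×o_n = [-0.5463, 0.2288, 0.0000], ω = ẑ
J2: z=[-0.7986, -0.6018, 0.0000] o=[-0.3972, 0.5271, 0.2600] → [-0.2253, 0.2990, 0.3614, -0.7986, -0.6018, 0.0000]
J3: z=[-0.2157, 0.2862, 0.9336] o=[-0.4150, 0.2682, 0.3353] → [-0.1740, 0.6656, -0.2442, -0.2157, 0.2862, 0.9336]
q̇ = J⁺·V = [0.2930, 0.9610, 0.0190]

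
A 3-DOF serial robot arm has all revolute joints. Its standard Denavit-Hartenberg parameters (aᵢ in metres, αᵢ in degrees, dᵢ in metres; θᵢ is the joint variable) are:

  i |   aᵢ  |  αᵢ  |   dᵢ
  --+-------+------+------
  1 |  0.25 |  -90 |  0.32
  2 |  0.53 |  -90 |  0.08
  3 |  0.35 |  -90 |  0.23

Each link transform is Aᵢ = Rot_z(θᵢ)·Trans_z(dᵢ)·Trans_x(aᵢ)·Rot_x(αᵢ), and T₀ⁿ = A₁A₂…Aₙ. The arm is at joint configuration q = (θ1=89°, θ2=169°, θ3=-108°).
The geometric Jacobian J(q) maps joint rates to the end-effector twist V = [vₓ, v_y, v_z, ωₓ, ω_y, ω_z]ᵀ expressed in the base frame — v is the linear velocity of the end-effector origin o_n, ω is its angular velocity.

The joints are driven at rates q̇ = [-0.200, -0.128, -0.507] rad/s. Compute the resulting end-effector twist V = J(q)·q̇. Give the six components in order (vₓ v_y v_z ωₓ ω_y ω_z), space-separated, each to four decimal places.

0.0172 0.2294 -0.0264 0.1297 0.0945 -0.6977

o_n = [-0.4164, -0.2007, 0.4653]
J₁: ẑ×o_n = [0.2007, -0.4164, 0.0000], ω = ẑ
J2: z=[-0.9998, 0.0175, 0.0000] o=[0.0044, 0.2500, 0.3200] → [0.0025, 0.1453, 0.4580, -0.9998, 0.0175, 0.0000]
J3: z=[-0.0033, -0.1908, 0.9816] o=[-0.0847, -0.2688, 0.2189] → [-0.1138, -0.3248, -0.0635, -0.0033, -0.1908, 0.9816]
V = J·q̇ = [0.0172, 0.2294, -0.0264, 0.1297, 0.0945, -0.6977]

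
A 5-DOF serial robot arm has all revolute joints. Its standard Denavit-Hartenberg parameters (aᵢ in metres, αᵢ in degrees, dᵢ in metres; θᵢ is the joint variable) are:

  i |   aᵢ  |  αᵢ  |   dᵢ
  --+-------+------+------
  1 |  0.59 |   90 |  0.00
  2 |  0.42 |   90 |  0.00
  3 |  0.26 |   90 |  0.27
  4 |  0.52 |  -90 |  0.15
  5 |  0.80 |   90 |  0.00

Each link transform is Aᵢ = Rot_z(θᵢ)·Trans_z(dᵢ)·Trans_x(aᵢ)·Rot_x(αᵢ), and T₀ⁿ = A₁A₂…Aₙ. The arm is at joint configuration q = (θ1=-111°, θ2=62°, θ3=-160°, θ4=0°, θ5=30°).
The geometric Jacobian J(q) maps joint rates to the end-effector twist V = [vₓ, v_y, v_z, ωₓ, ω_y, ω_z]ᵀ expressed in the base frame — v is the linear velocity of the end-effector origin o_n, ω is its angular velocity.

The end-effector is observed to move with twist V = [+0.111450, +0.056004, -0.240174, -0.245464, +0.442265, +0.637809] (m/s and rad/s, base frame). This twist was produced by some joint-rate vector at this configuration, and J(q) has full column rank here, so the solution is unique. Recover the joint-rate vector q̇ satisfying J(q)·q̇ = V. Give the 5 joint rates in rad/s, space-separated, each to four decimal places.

0.4480 0.4290 0.1160 -0.0440 -0.4920

o_n = [0.5405, -0.6531, -0.9024]
J₁: ẑ×o_n = [0.6531, 0.5405, -0.0000], ω = ẑ
J2: z=[-0.9336, 0.3584, 0.0000] o=[-0.2114, -0.5508, 0.0000] → [-0.3234, -0.8425, -0.1740, -0.9336, 0.3584, 0.0000]
J3: z=[-0.3164, -0.8243, -0.4695] o=[-0.2821, -0.7349, 0.3708] → [1.0880, -0.7891, 0.6522, -0.3164, -0.8243, -0.4695]
J4: z=[-0.8197, 0.4867, -0.3020] o=[-0.2434, -0.8822, 0.0284] → [-0.3838, -0.9997, -0.5694, -0.8197, 0.4867, -0.3020]
J5: z=[-0.3164, -0.8243, -0.4695] o=[-0.1181, -0.6588, -0.4484] → [0.3770, -0.4529, 0.5411, -0.3164, -0.8243, -0.4695]
q̇ = J⁺·V = [0.4480, 0.4290, 0.1160, -0.0440, -0.4920]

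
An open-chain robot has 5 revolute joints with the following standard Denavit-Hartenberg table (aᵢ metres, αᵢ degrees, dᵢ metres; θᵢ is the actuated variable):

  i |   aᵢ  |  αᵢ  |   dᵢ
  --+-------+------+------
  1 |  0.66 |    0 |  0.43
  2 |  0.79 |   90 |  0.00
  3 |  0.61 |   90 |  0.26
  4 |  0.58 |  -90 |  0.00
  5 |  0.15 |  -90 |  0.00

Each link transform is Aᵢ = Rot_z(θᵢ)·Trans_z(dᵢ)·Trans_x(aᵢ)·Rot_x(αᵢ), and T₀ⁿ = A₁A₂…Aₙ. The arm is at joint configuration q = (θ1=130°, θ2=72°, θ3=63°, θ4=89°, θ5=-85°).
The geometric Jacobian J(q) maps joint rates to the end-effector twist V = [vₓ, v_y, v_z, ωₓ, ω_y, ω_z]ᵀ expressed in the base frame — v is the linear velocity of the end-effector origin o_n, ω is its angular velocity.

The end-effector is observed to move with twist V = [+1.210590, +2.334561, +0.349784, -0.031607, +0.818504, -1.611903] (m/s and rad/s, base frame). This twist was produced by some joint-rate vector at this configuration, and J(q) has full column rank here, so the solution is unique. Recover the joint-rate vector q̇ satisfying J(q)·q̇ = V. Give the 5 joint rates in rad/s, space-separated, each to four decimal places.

-0.9900 -0.2010 0.7620 -0.0560 0.5010

o_n = [-1.8608, 0.8451, 0.9149]
J₁: ẑ×o_n = [-0.8451, -1.8608, 0.0000], ω = ẑ
J2: z=[0.0000, 0.0000, 1.0000] o=[-0.4242, 0.5056, 0.4300] → [-0.3396, -1.4366, 0.0000, 0.0000, 0.0000, 1.0000]
J3: z=[-0.3746, 0.9272, 0.0000] o=[-1.1567, 0.2097, 0.4300] → [0.4496, 0.1816, 0.4148, -0.3746, 0.9272, 0.0000]
J4: z=[-0.8261, -0.3338, -0.4540] o=[-1.5109, 0.3470, 0.9735] → [0.2457, 0.1104, -0.5284, -0.8261, -0.3338, -0.4540]
J5: z=[0.4143, 0.1862, -0.8909] o=[-1.7324, 0.8829, 0.9825] → [-0.0463, 0.1424, 0.0083, 0.4143, 0.1862, -0.8909]
q̇ = J⁺·V = [-0.9900, -0.2010, 0.7620, -0.0560, 0.5010]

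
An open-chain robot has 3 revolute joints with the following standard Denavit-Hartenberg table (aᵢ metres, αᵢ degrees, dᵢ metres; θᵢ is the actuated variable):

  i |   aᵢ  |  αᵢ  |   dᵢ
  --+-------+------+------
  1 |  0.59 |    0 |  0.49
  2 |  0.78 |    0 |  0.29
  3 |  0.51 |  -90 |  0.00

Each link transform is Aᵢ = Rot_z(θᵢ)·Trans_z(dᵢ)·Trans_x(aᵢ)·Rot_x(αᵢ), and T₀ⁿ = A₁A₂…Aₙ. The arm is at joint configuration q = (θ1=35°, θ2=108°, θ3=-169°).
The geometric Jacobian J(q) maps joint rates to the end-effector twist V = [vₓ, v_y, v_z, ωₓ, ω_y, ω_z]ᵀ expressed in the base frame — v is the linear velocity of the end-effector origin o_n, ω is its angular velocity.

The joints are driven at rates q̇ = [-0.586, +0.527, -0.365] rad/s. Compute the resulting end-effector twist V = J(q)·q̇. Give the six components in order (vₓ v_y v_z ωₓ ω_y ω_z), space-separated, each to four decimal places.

0.1312 -0.4408 0.0000 0.0000 0.0000 -0.4240

o_n = [0.3187, 0.5843, 0.7800]
J₁: ẑ×o_n = [-0.5843, 0.3187, 0.0000], ω = ẑ
J2: z=[0.0000, 0.0000, 1.0000] o=[0.4833, 0.3384, 0.4900] → [-0.2458, -0.1646, 0.0000, 0.0000, 0.0000, 1.0000]
J3: z=[0.0000, 0.0000, 1.0000] o=[-0.1396, 0.8078, 0.7800] → [0.2236, 0.4584, -0.0000, 0.0000, 0.0000, 1.0000]
V = J·q̇ = [0.1312, -0.4408, 0.0000, 0.0000, 0.0000, -0.4240]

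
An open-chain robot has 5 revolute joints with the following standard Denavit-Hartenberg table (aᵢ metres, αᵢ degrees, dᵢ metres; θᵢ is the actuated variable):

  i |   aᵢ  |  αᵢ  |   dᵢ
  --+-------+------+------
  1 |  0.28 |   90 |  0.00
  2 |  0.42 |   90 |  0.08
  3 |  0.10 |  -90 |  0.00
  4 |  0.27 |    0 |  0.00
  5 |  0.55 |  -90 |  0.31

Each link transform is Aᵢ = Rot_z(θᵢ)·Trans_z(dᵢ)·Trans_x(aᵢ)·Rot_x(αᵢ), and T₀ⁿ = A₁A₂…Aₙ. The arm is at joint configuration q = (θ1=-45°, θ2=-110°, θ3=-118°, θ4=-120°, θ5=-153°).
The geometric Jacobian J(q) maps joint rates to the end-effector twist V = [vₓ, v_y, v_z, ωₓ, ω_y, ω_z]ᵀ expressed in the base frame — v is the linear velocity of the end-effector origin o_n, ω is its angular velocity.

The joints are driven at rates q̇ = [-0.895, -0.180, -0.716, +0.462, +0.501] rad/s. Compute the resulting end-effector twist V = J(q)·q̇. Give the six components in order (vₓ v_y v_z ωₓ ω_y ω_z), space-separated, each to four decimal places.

-0.4423 -0.2311 -0.0901 0.7171 0.1768 -1.9389

o_n = [0.2816, -0.1966, -0.7625]
J₁: ẑ×o_n = [0.1966, 0.2816, -0.0000], ω = ẑ
J2: z=[-0.7071, -0.7071, 0.0000] o=[0.1980, -0.1980, 0.0000] → [0.5392, -0.5392, 0.0581, -0.7071, -0.7071, 0.0000]
J3: z=[-0.6645, 0.6645, 0.3420] o=[0.0398, -0.1530, -0.3947] → [-0.2295, -0.1617, -0.1316, -0.6645, 0.6645, 0.3420]
J4: z=[0.1184, 0.5455, -0.8297] o=[0.1136, -0.1019, -0.3506] → [-0.3033, -0.0905, -0.1028, 0.1184, 0.5455, -0.8297]
J5: z=[0.1184, 0.5455, -0.8297] o=[-0.1413, -0.0155, -0.3301] → [-0.3862, -0.2997, -0.2521, 0.1184, 0.5455, -0.8297]
V = J·q̇ = [-0.4423, -0.2311, -0.0901, 0.7171, 0.1768, -1.9389]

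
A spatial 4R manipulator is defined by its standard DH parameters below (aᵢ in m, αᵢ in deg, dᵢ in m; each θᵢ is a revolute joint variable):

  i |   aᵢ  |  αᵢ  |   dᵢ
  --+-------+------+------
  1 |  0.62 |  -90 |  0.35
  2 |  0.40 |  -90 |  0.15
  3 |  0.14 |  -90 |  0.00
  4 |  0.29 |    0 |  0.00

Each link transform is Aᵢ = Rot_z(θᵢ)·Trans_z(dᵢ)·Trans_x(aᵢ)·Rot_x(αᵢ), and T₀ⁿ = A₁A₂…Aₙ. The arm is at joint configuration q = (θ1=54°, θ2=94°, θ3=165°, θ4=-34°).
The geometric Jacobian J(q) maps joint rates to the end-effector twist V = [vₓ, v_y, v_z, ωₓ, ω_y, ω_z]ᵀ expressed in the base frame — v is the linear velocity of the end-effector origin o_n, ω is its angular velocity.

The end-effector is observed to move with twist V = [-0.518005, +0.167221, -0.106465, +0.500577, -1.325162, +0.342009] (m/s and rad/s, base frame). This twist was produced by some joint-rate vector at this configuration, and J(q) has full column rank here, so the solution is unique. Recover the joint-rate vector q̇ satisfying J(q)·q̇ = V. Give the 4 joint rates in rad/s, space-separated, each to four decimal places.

0.4560 -0.5570 0.7680 -0.6490

o_n = [0.2263, 0.3992, 0.3288]
J₁: ẑ×o_n = [-0.3992, 0.2263, 0.0000], ω = ẑ
J2: z=[-0.8090, 0.5878, 0.0000] o=[0.3644, 0.5016, 0.3500] → [-0.0124, -0.0171, 0.1640, -0.8090, 0.5878, 0.0000]
J3: z=[-0.5864, -0.8070, 0.0698] o=[0.2267, 0.5672, -0.0490] → [-0.2932, 0.2215, 0.0982, -0.5864, -0.8070, 0.0698]
J4: z=[-0.7708, 0.5824, 0.2582] o=[0.2615, 0.5535, 0.0859] → [0.1813, 0.1782, 0.1395, -0.7708, 0.5824, 0.2582]
q̇ = J⁺·V = [0.4560, -0.5570, 0.7680, -0.6490]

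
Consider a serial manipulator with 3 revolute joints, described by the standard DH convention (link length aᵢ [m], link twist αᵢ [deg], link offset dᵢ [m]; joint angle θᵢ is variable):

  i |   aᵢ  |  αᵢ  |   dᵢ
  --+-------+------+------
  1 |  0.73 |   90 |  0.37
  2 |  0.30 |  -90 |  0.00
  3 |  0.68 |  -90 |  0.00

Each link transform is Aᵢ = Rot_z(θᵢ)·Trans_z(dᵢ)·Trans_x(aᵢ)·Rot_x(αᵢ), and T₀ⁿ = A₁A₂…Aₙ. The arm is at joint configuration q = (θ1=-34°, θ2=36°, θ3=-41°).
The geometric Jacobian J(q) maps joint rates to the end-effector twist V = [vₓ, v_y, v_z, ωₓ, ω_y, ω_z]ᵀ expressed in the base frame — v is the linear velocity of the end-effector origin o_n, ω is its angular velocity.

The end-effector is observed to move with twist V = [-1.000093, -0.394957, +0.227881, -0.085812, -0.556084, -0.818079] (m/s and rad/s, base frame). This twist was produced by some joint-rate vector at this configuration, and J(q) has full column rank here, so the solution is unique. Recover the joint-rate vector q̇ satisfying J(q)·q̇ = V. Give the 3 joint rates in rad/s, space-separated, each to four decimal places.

-0.4880 0.5090 -0.4080

o_n = [0.9011, -1.1460, 0.8480]
J₁: ẑ×o_n = [1.1460, 0.9011, -0.0000], ω = ẑ
J2: z=[-0.5592, -0.8290, 0.0000] o=[0.6052, -0.4082, 0.3700] → [-0.3963, 0.2673, 0.6579, -0.5592, -0.8290, 0.0000]
J3: z=[-0.4873, 0.3287, 0.8090] o=[0.8064, -0.5439, 0.5463] → [0.5862, 0.2236, 0.2622, -0.4873, 0.3287, 0.8090]
q̇ = J⁺·V = [-0.4880, 0.5090, -0.4080]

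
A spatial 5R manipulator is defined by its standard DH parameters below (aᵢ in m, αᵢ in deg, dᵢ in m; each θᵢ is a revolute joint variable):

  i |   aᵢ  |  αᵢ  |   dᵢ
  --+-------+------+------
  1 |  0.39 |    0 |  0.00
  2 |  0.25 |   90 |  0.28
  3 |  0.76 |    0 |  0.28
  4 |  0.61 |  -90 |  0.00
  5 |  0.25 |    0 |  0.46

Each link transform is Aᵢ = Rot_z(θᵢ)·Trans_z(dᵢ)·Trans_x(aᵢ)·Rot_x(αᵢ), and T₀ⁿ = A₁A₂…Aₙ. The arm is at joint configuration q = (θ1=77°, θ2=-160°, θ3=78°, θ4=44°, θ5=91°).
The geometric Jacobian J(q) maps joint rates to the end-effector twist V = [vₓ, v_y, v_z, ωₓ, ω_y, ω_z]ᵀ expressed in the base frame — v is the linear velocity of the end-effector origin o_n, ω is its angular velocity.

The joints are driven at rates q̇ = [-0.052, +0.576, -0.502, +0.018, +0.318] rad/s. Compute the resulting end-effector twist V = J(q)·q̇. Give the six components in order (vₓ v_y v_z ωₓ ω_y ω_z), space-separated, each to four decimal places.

-0.0708 -0.5815 0.1974 0.4475 0.3267 0.3555

o_n = [0.0210, 0.6771, 1.2932]
J₁: ẑ×o_n = [-0.6771, 0.0210, 0.0000], ω = ẑ
J2: z=[0.0000, 0.0000, 1.0000] o=[0.0877, 0.3800, 0.0000] → [-0.2971, -0.0667, 0.0000, 0.0000, 0.0000, 1.0000]
J3: z=[-0.9925, -0.1219, 0.0000] o=[0.1182, 0.1319, 0.2800] → [-0.1235, 1.0057, -0.5530, -0.9925, -0.1219, 0.0000]
J4: z=[-0.9925, -0.1219, 0.0000] o=[-0.1405, -0.0591, 1.0234] → [-0.0329, 0.2678, -0.7110, -0.9925, -0.1219, 0.0000]
J5: z=[-0.1034, 0.8417, -0.5299] o=[-0.1799, 0.2618, 1.5407] → [0.0118, -0.1320, -0.2120, -0.1034, 0.8417, -0.5299]
V = J·q̇ = [-0.0708, -0.5815, 0.1974, 0.4475, 0.3267, 0.3555]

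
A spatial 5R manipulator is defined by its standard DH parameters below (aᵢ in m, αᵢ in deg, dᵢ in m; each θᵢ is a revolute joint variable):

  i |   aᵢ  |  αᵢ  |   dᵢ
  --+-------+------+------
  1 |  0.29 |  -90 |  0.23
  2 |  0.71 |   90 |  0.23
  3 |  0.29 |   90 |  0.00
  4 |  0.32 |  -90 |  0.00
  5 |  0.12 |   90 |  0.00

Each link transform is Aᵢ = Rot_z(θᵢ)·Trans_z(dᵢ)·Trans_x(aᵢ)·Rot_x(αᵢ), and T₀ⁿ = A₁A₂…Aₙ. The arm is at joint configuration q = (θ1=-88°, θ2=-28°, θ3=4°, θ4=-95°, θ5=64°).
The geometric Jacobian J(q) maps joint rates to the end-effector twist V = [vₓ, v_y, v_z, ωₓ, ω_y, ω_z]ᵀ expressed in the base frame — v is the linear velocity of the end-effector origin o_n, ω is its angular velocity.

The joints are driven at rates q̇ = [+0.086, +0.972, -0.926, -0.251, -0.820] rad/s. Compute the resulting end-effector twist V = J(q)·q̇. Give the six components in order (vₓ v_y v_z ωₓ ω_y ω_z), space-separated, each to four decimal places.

o_n = [0.4011, -1.2981, 0.3527]
J₁: ẑ×o_n = [1.2981, 0.4011, -0.0000], ω = ẑ
J2: z=[0.9994, 0.0349, 0.0000] o=[0.0101, -0.2898, 0.2300] → [0.0043, -0.1226, -1.0213, 0.9994, 0.0349, 0.0000]
J3: z=[-0.0164, 0.4692, 0.8829] o=[0.2619, -0.9083, 0.5633] → [0.2454, 0.1195, -0.0589, -0.0164, 0.4692, 0.8829]
J4: z=[-0.9948, -0.0964, 0.0327] o=[0.2910, -1.1629, 0.6991] → [0.0378, -0.3411, 0.1452, -0.9948, -0.0964, 0.0327]
J5: z=[0.1015, -0.9154, 0.3896] o=[0.2934, -1.2880, 0.4046] → [0.0515, 0.0472, 0.0975, 0.1015, -0.9154, 0.3896]
V = J·q̇ = [-0.1631, -0.1484, -1.0546, 1.1530, 0.3743, -1.0593]

-0.1631 -0.1484 -1.0546 1.1530 0.3743 -1.0593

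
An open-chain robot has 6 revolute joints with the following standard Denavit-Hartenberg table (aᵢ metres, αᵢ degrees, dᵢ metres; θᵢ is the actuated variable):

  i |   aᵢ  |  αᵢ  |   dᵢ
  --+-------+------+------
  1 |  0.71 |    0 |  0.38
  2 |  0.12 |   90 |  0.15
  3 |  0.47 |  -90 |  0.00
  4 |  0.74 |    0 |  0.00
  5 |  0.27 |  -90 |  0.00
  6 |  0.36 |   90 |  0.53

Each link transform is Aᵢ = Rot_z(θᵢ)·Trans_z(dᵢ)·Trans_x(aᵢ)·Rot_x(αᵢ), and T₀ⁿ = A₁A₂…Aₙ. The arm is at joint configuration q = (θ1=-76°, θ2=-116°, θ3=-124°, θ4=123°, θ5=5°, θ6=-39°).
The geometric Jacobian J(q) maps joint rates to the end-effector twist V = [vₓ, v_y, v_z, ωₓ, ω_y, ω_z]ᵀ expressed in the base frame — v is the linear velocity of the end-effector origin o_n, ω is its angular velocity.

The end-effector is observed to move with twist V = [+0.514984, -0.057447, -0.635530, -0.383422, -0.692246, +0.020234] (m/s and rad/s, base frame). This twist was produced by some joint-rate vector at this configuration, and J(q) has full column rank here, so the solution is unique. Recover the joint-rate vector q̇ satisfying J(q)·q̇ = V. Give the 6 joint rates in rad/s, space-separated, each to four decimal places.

o_n = [-0.6575, -1.2564, 0.9746]
J₁: ẑ×o_n = [1.2564, -0.6575, 0.0000], ω = ẑ
J2: z=[0.0000, 0.0000, 1.0000] o=[0.1718, -0.6889, 0.3800] → [0.5675, -0.8293, 0.0000, 0.0000, 0.0000, 1.0000]
J3: z=[0.2079, 0.9781, 0.0000] o=[0.0544, -0.6640, 0.5300] → [0.4349, -0.0924, 0.5732, 0.2079, 0.9781, 0.0000]
J4: z=[-0.8109, 0.1724, -0.5592] o=[0.3115, -0.7186, 0.1404] → [-0.1569, 1.2184, 0.6032, -0.8109, 0.1724, -0.5592]
J5: z=[-0.8109, 0.1724, -0.5592] o=[-0.0380, -1.2788, 0.4745] → [0.0987, 0.7520, 0.0886, -0.8109, 0.1724, -0.5592]
J6: z=[-0.3030, 0.6938, 0.6533] o=[-0.1732, -1.4676, 0.6123] → [0.1135, -0.2066, 0.2721, -0.3030, 0.6938, 0.6533]
q̇ = J⁺·V = [0.5890, -0.1800, -0.6060, -0.5010, 0.9100, -0.2450]

0.5890 -0.1800 -0.6060 -0.5010 0.9100 -0.2450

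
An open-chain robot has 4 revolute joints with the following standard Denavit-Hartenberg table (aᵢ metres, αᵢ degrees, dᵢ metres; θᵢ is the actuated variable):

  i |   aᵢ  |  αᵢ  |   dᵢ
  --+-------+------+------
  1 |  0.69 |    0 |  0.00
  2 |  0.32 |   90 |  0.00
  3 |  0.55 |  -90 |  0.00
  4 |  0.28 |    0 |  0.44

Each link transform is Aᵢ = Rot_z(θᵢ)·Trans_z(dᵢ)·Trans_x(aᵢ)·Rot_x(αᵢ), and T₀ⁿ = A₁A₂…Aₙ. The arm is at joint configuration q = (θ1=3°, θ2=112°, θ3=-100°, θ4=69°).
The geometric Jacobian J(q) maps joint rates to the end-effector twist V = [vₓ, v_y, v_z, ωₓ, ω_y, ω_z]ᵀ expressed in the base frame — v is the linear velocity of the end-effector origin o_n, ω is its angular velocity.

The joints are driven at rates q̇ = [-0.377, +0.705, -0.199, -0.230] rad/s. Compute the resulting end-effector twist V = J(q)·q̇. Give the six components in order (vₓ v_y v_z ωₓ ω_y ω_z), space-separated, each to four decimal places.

o_n = [0.1815, 0.5060, -0.7169]
J₁: ẑ×o_n = [-0.5060, 0.1815, 0.0000], ω = ẑ
J2: z=[0.0000, 0.0000, 1.0000] o=[0.6891, 0.0361, 0.0000] → [-0.4699, -0.5075, 0.0000, 0.0000, 0.0000, 1.0000]
J3: z=[0.9063, 0.4226, 0.0000] o=[0.5538, 0.3261, 0.0000] → [-0.3030, 0.6497, 0.3204, 0.9063, 0.4226, 0.0000]
J4: z=[-0.4162, 0.8925, -0.1736] o=[0.5942, 0.2396, -0.5416] → [-0.1101, -0.0013, 0.2574, -0.4162, 0.8925, -0.1736]
V = J·q̇ = [-0.0549, -0.5552, -0.1230, -0.0846, -0.2894, 0.3679]

-0.0549 -0.5552 -0.1230 -0.0846 -0.2894 0.3679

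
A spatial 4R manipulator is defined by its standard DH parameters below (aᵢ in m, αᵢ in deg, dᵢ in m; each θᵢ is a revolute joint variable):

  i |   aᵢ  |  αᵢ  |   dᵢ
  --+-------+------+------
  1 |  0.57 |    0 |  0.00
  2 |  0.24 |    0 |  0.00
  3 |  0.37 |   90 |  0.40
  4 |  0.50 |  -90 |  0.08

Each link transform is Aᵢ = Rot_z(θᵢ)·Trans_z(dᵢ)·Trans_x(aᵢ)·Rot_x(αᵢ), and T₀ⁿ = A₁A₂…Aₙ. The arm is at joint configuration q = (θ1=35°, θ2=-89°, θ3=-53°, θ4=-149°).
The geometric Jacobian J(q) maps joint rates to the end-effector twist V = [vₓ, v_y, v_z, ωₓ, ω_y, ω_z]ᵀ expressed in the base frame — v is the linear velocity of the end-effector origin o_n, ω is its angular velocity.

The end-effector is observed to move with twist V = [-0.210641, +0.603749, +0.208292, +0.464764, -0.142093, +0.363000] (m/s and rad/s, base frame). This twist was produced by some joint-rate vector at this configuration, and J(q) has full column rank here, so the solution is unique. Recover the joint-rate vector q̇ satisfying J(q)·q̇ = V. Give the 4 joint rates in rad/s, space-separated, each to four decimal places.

o_n = [0.5486, 0.2122, 0.1425]
J₁: ẑ×o_n = [-0.2122, 0.5486, 0.0000], ω = ẑ
J2: z=[0.0000, 0.0000, 1.0000] o=[0.4669, 0.3269, 0.0000] → [0.1148, 0.0817, -0.0000, 0.0000, 0.0000, 1.0000]
J3: z=[0.0000, 0.0000, 1.0000] o=[0.6080, 0.1328, 0.0000] → [-0.0794, -0.0594, 0.0000, 0.0000, 0.0000, 1.0000]
J4: z=[-0.9563, 0.2924, 0.0000] o=[0.4998, -0.2211, 0.4000] → [-0.0753, -0.2463, -0.4286, -0.9563, 0.2924, 0.0000]
q̇ = J⁺·V = [0.9430, -0.4800, -0.1000, -0.4860]

0.9430 -0.4800 -0.1000 -0.4860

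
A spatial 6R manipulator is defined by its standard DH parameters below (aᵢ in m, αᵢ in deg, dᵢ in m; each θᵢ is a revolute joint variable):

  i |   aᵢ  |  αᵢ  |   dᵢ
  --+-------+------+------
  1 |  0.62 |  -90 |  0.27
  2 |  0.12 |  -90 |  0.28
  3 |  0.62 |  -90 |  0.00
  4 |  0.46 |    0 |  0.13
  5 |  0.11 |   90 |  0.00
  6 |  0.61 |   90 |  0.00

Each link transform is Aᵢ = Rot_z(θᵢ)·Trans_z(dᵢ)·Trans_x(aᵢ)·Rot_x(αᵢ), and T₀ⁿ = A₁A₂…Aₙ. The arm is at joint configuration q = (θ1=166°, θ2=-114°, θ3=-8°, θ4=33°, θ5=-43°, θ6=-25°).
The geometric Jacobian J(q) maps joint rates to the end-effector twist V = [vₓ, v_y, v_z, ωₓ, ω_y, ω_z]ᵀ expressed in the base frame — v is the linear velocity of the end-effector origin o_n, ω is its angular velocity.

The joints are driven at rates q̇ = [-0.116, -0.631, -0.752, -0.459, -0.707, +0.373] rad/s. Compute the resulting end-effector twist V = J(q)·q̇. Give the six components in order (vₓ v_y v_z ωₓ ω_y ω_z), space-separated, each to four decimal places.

-0.2960 -1.0112 -0.2884 0.1271 -0.5621 -0.4793

o_n = [0.0528, -0.6701, 1.8087]
J₁: ẑ×o_n = [0.6701, 0.0528, -0.0000], ω = ẑ
J2: z=[-0.2419, -0.9703, 0.0000] o=[-0.6016, 0.1500, 0.2700] → [-1.4930, 0.3723, 0.8333, -0.2419, -0.9703, 0.0000]
J3: z=[-0.8864, 0.2210, 0.4067] o=[-0.6220, -0.1335, 0.3796] → [0.5341, 1.5412, 0.3265, -0.8864, 0.2210, 0.4067]
J4: z=[0.2945, 0.9472, 0.1271] o=[-0.4005, -0.2776, 0.9405] → [0.8722, -0.1980, -0.5449, 0.2945, 0.9472, 0.1271]
J5: z=[0.2945, 0.9472, 0.1271] o=[-0.0024, -0.2996, 1.2041] → [0.6197, -0.1710, -0.1614, 0.2945, 0.9472, 0.1271]
J6: z=[-0.9350, 0.2580, 0.2435] o=[0.0194, -0.3205, 1.3099] → [0.2138, 0.4745, 0.3182, -0.9350, 0.2580, 0.2435]
V = J·q̇ = [-0.2960, -1.0112, -0.2884, 0.1271, -0.5621, -0.4793]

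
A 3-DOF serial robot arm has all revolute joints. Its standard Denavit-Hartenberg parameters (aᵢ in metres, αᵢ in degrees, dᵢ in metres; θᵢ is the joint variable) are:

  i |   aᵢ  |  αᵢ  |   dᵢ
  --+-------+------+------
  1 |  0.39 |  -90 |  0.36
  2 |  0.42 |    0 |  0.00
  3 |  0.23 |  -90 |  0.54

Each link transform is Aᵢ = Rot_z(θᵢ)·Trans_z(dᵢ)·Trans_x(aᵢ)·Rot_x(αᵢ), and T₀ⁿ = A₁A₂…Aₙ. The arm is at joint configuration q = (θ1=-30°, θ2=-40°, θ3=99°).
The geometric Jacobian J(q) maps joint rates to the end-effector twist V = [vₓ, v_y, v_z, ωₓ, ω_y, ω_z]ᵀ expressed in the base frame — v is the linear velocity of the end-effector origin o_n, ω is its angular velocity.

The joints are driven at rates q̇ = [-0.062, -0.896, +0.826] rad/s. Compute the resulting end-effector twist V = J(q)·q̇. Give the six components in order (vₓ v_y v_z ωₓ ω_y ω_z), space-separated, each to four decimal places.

-0.1943 0.0527 0.2966 -0.0350 -0.0606 -0.0620

o_n = [0.9890, 0.0526, 0.4328]
J₁: ẑ×o_n = [-0.0526, 0.9890, 0.0000], ω = ẑ
J2: z=[0.5000, 0.8660, 0.0000] o=[0.3377, -0.1950, 0.3600] → [0.0631, -0.0364, -0.4402, 0.5000, 0.8660, 0.0000]
J3: z=[0.5000, 0.8660, 0.0000] o=[0.6164, -0.3559, 0.6300] → [-0.1707, 0.0986, -0.1185, 0.5000, 0.8660, 0.0000]
V = J·q̇ = [-0.1943, 0.0527, 0.2966, -0.0350, -0.0606, -0.0620]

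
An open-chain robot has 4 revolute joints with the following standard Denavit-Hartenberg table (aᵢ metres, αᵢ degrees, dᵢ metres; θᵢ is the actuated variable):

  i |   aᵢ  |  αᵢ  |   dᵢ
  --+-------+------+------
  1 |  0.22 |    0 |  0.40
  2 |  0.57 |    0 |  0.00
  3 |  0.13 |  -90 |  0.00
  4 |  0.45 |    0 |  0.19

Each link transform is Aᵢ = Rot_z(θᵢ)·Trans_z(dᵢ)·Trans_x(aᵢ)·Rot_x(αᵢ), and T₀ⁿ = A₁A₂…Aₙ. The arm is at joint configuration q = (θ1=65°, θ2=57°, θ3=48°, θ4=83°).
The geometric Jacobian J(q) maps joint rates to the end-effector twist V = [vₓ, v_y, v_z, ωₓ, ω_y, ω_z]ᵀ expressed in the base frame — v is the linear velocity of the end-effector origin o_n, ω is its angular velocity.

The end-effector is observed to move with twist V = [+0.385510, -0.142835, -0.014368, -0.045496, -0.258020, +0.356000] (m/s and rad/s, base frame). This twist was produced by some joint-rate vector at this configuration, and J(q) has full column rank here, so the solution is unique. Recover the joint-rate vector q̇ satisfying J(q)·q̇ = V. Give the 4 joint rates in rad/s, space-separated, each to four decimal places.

o_n = [-0.4241, 0.5278, -0.0466]
J₁: ẑ×o_n = [-0.5278, -0.4241, 0.0000], ω = ẑ
J2: z=[0.0000, 0.0000, 1.0000] o=[0.0930, 0.1994, 0.4000] → [-0.3284, -0.5171, 0.0000, 0.0000, 0.0000, 1.0000]
J3: z=[0.0000, 0.0000, 1.0000] o=[-0.2091, 0.6828, 0.4000] → [0.1550, -0.2150, 0.0000, 0.0000, 0.0000, 1.0000]
J4: z=[-0.1736, -0.9848, 0.0000] o=[-0.3371, 0.7053, 0.4000] → [0.4399, -0.0776, -0.0548, -0.1736, -0.9848, 0.0000]
q̇ = J⁺·V = [-0.8290, 0.7260, 0.4590, 0.2620]

-0.8290 0.7260 0.4590 0.2620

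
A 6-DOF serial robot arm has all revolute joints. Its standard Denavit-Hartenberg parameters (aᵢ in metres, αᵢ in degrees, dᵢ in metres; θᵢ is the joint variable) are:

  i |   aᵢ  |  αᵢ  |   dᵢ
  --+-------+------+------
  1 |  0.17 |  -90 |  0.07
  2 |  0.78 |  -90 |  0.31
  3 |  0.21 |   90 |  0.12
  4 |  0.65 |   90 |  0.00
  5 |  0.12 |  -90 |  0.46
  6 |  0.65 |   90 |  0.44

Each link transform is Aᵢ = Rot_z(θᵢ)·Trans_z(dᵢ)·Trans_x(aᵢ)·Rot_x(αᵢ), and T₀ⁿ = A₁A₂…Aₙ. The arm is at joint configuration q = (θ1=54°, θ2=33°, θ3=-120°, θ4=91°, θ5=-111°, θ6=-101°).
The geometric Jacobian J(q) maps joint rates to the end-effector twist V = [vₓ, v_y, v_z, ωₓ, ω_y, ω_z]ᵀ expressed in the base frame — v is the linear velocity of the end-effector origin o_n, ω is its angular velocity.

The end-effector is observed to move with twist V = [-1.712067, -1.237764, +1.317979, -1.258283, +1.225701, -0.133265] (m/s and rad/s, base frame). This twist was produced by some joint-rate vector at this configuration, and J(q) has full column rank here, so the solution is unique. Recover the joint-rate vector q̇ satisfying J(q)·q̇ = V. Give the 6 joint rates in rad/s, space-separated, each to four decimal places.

0.7480 0.9770 -0.1030 -0.7110 0.3260 0.7490

o_n = [-1.3686, 0.6743, -1.0837]
J₁: ẑ×o_n = [-0.6743, -1.3686, 0.0000], ω = ẑ
J2: z=[-0.8090, 0.5878, 0.0000] o=[0.0999, 0.1375, 0.0700] → [-0.6781, -0.9334, 0.4289, -0.8090, 0.5878, 0.0000]
J3: z=[-0.3201, -0.4406, -0.8387] o=[0.2336, 0.8490, -0.3548] → [0.1747, 1.1104, -0.6501, -0.3201, -0.4406, -0.8387]
J4: z=[-0.0224, -0.8815, 0.4717] o=[-0.0037, 0.8318, -0.3983] → [0.6785, -0.6592, -1.1997, -0.0224, -0.8815, 0.4717]
J5: z=[-0.9526, 0.1621, 0.2576] o=[-0.2010, 0.5435, -0.9464] → [-0.0560, -0.4316, 0.0646, -0.9526, 0.1621, 0.2576]
J6: z=[-0.2754, -0.0982, -0.9563] o=[-0.6236, 0.7358, -0.8445] → [-0.0354, 0.6466, -0.0562, -0.2754, -0.0982, -0.9563]
q̇ = J⁺·V = [0.7480, 0.9770, -0.1030, -0.7110, 0.3260, 0.7490]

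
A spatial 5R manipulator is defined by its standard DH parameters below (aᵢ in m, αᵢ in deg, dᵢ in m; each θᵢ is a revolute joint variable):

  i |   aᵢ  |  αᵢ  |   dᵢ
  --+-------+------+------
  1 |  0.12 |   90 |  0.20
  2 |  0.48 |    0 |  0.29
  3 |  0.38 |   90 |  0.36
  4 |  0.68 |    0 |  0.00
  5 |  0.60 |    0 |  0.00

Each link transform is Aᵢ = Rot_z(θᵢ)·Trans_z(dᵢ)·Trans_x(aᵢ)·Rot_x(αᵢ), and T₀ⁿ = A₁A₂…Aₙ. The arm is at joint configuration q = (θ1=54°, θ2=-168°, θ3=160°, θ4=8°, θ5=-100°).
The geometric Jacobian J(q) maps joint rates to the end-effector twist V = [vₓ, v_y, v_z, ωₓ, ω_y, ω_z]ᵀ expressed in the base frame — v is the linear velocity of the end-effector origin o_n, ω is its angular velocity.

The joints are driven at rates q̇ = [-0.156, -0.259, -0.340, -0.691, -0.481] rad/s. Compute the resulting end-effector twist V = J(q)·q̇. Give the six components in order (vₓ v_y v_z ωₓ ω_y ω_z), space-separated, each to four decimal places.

-0.7217 -0.4221 -0.4021 -0.3887 0.4840 1.0046

o_n = [0.5128, 0.4591, -0.0435]
J₁: ẑ×o_n = [-0.4591, 0.5128, 0.0000], ω = ẑ
J2: z=[0.8090, -0.5878, 0.0000] o=[0.0705, 0.0971, 0.2000] → [0.1431, 0.1970, 0.5529, 0.8090, -0.5878, 0.0000]
J3: z=[0.8090, -0.5878, 0.0000] o=[0.0292, -0.4532, 0.1002] → [0.0845, 0.1162, 1.0224, 0.8090, -0.5878, 0.0000]
J4: z=[-0.0818, -0.1126, -0.9903] o=[0.5416, -0.3604, 0.0473] → [0.8218, 0.0211, -0.0703, -0.0818, -0.1126, -0.9903]
J5: z=[-0.0818, -0.1126, -0.9903] o=[1.0101, 0.1235, -0.0464] → [0.3321, 0.4927, -0.0835, -0.0818, -0.1126, -0.9903]
V = J·q̇ = [-0.7217, -0.4221, -0.4021, -0.3887, 0.4840, 1.0046]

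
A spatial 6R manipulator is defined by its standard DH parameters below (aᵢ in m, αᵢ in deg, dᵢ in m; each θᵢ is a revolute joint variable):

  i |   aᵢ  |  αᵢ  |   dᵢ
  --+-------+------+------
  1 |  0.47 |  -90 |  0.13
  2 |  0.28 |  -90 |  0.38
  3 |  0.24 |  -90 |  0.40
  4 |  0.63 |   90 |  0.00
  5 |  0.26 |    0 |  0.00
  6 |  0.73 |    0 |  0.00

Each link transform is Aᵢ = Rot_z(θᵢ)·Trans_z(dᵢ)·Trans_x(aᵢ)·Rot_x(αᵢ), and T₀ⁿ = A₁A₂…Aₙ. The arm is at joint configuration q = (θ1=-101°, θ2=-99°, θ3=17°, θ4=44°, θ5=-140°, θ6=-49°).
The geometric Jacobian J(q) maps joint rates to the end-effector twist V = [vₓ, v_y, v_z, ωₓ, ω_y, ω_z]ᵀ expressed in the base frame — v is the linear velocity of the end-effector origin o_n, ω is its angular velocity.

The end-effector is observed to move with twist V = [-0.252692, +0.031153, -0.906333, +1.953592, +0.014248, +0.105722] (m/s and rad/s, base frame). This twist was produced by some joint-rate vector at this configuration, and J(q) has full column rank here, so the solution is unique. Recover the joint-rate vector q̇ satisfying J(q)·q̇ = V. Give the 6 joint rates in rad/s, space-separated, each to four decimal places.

o_n = [0.2204, -1.0751, 0.5455]
J₁: ẑ×o_n = [1.0751, 0.2204, -0.0000], ω = ẑ
J2: z=[0.9816, -0.1908, 0.0000] o=[-0.0897, -0.4614, 0.1300] → [-0.0793, -0.4078, -0.5433, 0.9816, -0.1908, 0.0000]
J3: z=[-0.1885, -0.9695, 0.1564] o=[0.2917, -0.4909, 0.4066] → [-0.0433, 0.0150, 0.0410, -0.1885, -0.9695, 0.1564]
J4: z=[-0.9475, 0.1376, -0.2888] o=[0.1543, -0.8301, 0.6958] → [-0.0914, -0.1615, 0.2231, -0.9475, 0.1376, -0.2888]
J5: z=[-0.3151, -0.5567, 0.7687] o=[0.1196, -0.3139, 1.0554] → [0.8689, -0.0832, 0.2959, -0.3151, -0.5567, 0.7687]
J6: z=[-0.3151, -0.5567, 0.7687] o=[0.2889, -0.5001, 0.9900] → [0.6894, -0.1928, 0.1430, -0.3151, -0.5567, 0.7687]
q̇ = J⁺·V = [0.4860, 0.7740, 0.2160, -0.9990, -0.9230, 0.0090]

0.4860 0.7740 0.2160 -0.9990 -0.9230 0.0090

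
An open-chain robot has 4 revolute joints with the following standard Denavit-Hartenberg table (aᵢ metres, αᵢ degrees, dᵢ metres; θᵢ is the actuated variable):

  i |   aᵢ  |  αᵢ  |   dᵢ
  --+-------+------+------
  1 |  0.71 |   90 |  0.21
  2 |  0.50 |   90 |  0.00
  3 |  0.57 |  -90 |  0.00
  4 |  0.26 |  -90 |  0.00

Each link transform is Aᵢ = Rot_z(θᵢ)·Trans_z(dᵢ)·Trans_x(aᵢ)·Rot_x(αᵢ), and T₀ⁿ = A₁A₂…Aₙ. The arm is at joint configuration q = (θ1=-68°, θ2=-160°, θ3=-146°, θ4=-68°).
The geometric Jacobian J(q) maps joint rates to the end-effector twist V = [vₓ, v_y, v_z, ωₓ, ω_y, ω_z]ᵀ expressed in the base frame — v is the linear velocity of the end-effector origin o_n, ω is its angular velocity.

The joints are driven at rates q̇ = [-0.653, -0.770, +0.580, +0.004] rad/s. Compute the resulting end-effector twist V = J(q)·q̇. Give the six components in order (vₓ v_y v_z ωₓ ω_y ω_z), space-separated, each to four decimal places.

o_n = [0.5999, -0.4885, 0.4548]
J₁: ẑ×o_n = [0.4885, 0.5999, -0.0000], ω = ẑ
J2: z=[-0.9272, -0.3746, 0.0000] o=[0.2660, -0.6583, 0.2100] → [-0.0917, 0.2269, -0.0324, -0.9272, -0.3746, 0.0000]
J3: z=[-0.1281, 0.3171, 0.9397] o=[0.0900, -0.2227, 0.0390] → [0.3816, 0.5324, -0.1276, -0.1281, 0.3171, 0.9397]
J4: z=[0.5718, 0.7978, -0.1913] o=[0.5518, -0.5150, 0.2006] → [0.2078, -0.1545, -0.0232, 0.5718, 0.7978, -0.1913]
V = J·q̇ = [-0.0262, -0.2583, -0.0492, 0.6419, 0.4756, -0.1087]

-0.0262 -0.2583 -0.0492 0.6419 0.4756 -0.1087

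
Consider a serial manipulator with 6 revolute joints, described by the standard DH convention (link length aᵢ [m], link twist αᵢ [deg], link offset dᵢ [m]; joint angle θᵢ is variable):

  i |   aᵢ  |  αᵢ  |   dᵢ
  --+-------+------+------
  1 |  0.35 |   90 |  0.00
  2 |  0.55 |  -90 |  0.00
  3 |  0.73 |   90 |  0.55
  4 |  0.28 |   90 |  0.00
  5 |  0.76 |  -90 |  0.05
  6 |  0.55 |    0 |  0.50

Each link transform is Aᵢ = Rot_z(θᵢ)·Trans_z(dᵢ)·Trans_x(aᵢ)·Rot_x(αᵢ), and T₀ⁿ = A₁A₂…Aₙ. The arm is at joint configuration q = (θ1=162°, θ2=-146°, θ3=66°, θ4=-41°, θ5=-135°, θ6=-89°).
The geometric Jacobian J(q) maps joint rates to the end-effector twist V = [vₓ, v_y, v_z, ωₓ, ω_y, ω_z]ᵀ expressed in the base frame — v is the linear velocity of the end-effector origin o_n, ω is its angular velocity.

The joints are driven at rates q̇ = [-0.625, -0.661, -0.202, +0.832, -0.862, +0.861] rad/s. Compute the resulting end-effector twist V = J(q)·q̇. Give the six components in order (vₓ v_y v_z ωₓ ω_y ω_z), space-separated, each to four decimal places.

o_n = [-0.6637, -0.5562, 0.0272]
J₁: ẑ×o_n = [0.5562, -0.6637, 0.0000], ω = ẑ
J2: z=[0.3090, 0.9511, 0.0000] o=[-0.3329, 0.1082, 0.0000] → [0.0259, -0.0084, 0.1094, 0.3090, 0.9511, 0.0000]
J3: z=[-0.5318, 0.1728, -0.8290] o=[0.1008, -0.0327, -0.3076] → [-0.3761, 0.8118, 0.4105, -0.5318, 0.1728, -0.8290]
J4: z=[0.8460, 0.1528, -0.5108] o=[-0.1637, -0.6480, -0.9296] → [0.1931, -0.5540, 0.1541, 0.8460, 0.1528, -0.5108]
J5: z=[0.3762, 0.5080, 0.7749] o=[-0.0579, -0.8854, -0.8253] → [0.1780, -0.7902, 0.4316, 0.3762, 0.5080, 0.7749]
J6: z=[-0.3310, -0.7075, 0.6244] o=[-0.6968, -0.4865, -0.7121] → [-0.4795, 0.2653, 0.0465, -0.3310, -0.7075, 0.6244]
V = J·q̇ = [-0.6944, 0.7051, -0.3590, -0.0022, -1.5834, -1.0129]

-0.6944 0.7051 -0.3590 -0.0022 -1.5834 -1.0129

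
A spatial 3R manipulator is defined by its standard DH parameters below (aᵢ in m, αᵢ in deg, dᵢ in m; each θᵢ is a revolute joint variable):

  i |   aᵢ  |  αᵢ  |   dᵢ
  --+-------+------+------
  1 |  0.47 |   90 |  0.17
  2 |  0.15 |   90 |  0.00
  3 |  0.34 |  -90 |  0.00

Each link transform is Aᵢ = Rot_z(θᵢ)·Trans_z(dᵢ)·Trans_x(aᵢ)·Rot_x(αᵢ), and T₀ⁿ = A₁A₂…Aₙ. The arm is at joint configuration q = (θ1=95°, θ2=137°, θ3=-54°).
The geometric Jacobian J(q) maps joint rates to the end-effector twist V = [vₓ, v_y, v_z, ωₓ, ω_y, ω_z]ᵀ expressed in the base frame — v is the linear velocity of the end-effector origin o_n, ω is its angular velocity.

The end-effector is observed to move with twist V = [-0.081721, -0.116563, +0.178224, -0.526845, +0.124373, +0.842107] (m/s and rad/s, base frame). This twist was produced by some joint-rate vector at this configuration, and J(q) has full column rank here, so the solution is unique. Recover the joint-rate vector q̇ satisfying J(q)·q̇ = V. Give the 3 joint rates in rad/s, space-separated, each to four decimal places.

o_n = [-0.2927, 0.1893, 0.4086]
J₁: ẑ×o_n = [-0.1893, -0.2927, 0.0000], ω = ẑ
J2: z=[0.9962, 0.0872, 0.0000] o=[-0.0410, 0.4682, 0.1700] → [0.0208, -0.2377, -0.2559, 0.9962, 0.0872, 0.0000]
J3: z=[-0.0594, 0.6794, 0.7314] o=[-0.0314, 0.3589, 0.2723] → [0.2166, -0.1830, 0.1876, -0.0594, 0.6794, 0.7314]
q̇ = J⁺·V = [0.6600, -0.5140, 0.2490]

0.6600 -0.5140 0.2490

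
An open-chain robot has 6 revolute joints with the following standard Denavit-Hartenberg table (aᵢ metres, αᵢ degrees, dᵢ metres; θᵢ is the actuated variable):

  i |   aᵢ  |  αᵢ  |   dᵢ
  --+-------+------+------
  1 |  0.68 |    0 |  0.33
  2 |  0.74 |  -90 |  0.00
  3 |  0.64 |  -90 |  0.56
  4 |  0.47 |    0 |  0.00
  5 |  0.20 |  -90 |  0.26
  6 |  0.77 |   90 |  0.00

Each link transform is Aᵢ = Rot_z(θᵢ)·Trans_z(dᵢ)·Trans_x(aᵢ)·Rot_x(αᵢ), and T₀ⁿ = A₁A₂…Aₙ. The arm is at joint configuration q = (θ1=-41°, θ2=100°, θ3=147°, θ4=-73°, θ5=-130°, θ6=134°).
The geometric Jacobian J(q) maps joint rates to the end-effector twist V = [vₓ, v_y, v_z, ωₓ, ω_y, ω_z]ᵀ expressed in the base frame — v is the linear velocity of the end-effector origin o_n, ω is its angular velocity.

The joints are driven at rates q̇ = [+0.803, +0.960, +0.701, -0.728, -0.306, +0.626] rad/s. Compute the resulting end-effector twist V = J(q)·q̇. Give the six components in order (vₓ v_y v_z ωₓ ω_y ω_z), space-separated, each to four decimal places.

-1.4710 -1.5918 0.8850 -0.6991 1.3164 1.0290

o_n = [-0.4696, 0.1322, -0.5078]
J₁: ẑ×o_n = [-0.1322, -0.4696, 0.0000], ω = ẑ
J2: z=[0.0000, 0.0000, 1.0000] o=[0.5132, -0.4461, 0.3300] → [-0.5783, -0.9828, 0.0000, 0.0000, 0.0000, 1.0000]
J3: z=[-0.8572, 0.5150, 0.0000] o=[0.8943, 0.1882, 0.3300] → [-0.4315, -0.7181, 0.7505, -0.8572, 0.5150, 0.0000]
J4: z=[-0.2805, -0.4668, 0.8387] o=[0.1379, 0.0165, -0.0186] → [0.1314, -0.6467, -0.3161, -0.2805, -0.4668, 0.8387]
J5: z=[-0.2805, -0.4668, 0.8387] o=[-0.3068, 0.1492, -0.0934] → [0.2077, -0.2528, -0.0713, -0.2805, -0.4668, 0.8387]
J6: z=[-0.6203, 0.7550, 0.2128] o=[-0.2332, 0.1199, 0.2249] → [-0.5558, -0.5048, 0.1709, -0.6203, 0.7550, 0.2128]
V = J·q̇ = [-1.4710, -1.5918, 0.8850, -0.6991, 1.3164, 1.0290]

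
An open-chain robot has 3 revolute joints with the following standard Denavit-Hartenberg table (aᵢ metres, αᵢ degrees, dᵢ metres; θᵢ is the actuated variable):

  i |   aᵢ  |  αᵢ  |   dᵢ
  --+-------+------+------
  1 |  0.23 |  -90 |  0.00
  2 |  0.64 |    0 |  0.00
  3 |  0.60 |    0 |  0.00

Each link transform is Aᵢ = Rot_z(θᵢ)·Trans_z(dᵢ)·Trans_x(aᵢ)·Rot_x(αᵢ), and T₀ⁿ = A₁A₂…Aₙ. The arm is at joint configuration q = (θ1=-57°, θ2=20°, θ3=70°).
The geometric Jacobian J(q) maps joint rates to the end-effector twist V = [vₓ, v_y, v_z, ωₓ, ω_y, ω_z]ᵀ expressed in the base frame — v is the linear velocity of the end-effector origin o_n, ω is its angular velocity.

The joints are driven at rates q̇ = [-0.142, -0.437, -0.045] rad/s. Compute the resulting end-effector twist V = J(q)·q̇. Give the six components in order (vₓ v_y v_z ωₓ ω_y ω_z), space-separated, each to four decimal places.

o_n = [0.4528, -0.6973, -0.8189]
J₁: ẑ×o_n = [0.6973, 0.4528, -0.0000], ω = ẑ
J2: z=[0.8387, 0.5446, 0.0000] o=[0.1253, -0.1929, 0.0000] → [-0.4460, 0.6868, -0.6014, 0.8387, 0.5446, 0.0000]
J3: z=[0.8387, 0.5446, 0.0000] o=[0.4528, -0.6973, -0.2189] → [-0.3268, 0.5032, -0.0000, 0.8387, 0.5446, 0.0000]
V = J·q̇ = [0.1106, -0.3871, 0.2628, -0.4042, -0.2625, -0.1420]

0.1106 -0.3871 0.2628 -0.4042 -0.2625 -0.1420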